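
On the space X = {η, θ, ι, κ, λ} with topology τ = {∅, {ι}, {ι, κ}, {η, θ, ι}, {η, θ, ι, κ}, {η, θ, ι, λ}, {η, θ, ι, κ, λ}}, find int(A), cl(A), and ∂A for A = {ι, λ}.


int(A) = {ι}, cl(A) = {η, θ, ι, κ, λ}, ∂A = {η, θ, κ, λ}.

Closed sets in (X, τ) are complements of opens:
  closed(X, τ) = {∅, {κ}, {λ}, {κ, λ}, {η, θ, λ}, {η, θ, κ, λ}, {η, θ, ι, κ, λ}}.
int(A) = ⋃ {U ∈ τ : U ⊆ A}. Opens contained in A: ∅, {ι}.
Taking the union of these: int(A) = {ι}.
cl(A) = ⋂ {C closed : A ⊆ C}. Closed sets containing A: {η, θ, ι, κ, λ}.
Intersecting these: cl(A) = {η, θ, ι, κ, λ}.
∂A = cl(A) ∖ int(A) = {η, θ, ι, κ, λ} ∖ {ι} = {η, θ, κ, λ}.


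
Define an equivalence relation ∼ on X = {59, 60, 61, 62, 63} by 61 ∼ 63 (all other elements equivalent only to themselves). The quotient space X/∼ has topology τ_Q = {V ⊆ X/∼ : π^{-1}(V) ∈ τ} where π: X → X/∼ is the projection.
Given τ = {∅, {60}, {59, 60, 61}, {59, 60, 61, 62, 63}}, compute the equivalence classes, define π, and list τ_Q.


X/∼ = {[59], [60], [61=63], [62]}; |τ_Q| = 3.

Equivalence classes: [59], [60], [61=63], [62].
Quotient map π: X → X/∼ sends 59 ↦ [59], 60 ↦ [60], 61 ↦ [61=63], 62 ↦ [62], 63 ↦ [61=63].
For each subset V ⊆ X/∼, compute π^{-1}(V) ⊆ X and check whether π^{-1}(V) ∈ τ. V is open in τ_Q iff π^{-1}(V) ∈ τ.
  V = {}: π^{-1}(V) = ∅ ∈ τ ✓.
  V = {[59]}: π^{-1}(V) = {59} ∉ τ ✗.
  V = {[60]}: π^{-1}(V) = {60} ∈ τ ✓.
  V = {[59], [60]}: π^{-1}(V) = {59, 60} ∉ τ ✗.
  V = {[61=63]}: π^{-1}(V) = {61, 63} ∉ τ ✗.
  V = {[59], [61=63]}: π^{-1}(V) = {59, 61, 63} ∉ τ ✗.
  V = {[60], [61=63]}: π^{-1}(V) = {60, 61, 63} ∉ τ ✗.
  V = {[59], [60], [61=63]}: π^{-1}(V) = {59, 60, 61, 63} ∉ τ ✗.
  V = {[62]}: π^{-1}(V) = {62} ∉ τ ✗.
  V = {[59], [62]}: π^{-1}(V) = {59, 62} ∉ τ ✗.
  V = {[60], [62]}: π^{-1}(V) = {60, 62} ∉ τ ✗.
  V = {[59], [60], [62]}: π^{-1}(V) = {59, 60, 62} ∉ τ ✗.
  V = {[61=63], [62]}: π^{-1}(V) = {61, 62, 63} ∉ τ ✗.
  V = {[59], [61=63], [62]}: π^{-1}(V) = {59, 61, 62, 63} ∉ τ ✗.
  V = {[60], [61=63], [62]}: π^{-1}(V) = {60, 61, 62, 63} ∉ τ ✗.
  V = {[59], [60], [61=63], [62]}: π^{-1}(V) = {59, 60, 61, 62, 63} ∈ τ ✓.
Open sets in the quotient: τ_Q = {{}, {[60]}, {[59], [60], [61=63], [62]}} (3 elements).


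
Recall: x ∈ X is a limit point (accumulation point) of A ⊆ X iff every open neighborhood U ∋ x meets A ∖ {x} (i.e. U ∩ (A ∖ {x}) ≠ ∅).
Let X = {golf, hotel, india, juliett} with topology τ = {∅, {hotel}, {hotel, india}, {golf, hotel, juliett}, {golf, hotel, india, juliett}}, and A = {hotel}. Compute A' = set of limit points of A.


A' = {golf, india, juliett}

For each x ∈ X, list the open sets U ∈ τ with x ∈ U, then check whether U ∩ (A ∖ {x}) ≠ ∅ for every such U.
  x = golf: opens ∋ x are {golf, hotel, juliett}, {golf, hotel, india, juliett}; each meets A ∖ {golf}, so x IS a limit point.
  x = hotel: open {hotel} ∋ x has {hotel} ∩ (A ∖ {hotel}) = ∅, so x is NOT a limit point.
  x = india: opens ∋ x are {hotel, india}, {golf, hotel, india, juliett}; each meets A ∖ {india}, so x IS a limit point.
  x = juliett: opens ∋ x are {golf, hotel, juliett}, {golf, hotel, india, juliett}; each meets A ∖ {juliett}, so x IS a limit point.
Collecting: A' = {golf, india, juliett}.


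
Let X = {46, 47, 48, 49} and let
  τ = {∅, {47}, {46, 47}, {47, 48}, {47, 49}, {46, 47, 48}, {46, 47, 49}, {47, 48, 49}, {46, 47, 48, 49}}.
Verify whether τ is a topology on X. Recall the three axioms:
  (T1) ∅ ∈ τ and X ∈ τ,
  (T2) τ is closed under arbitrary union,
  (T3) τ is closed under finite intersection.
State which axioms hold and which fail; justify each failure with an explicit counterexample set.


τ IS a topology on X.

Axiom (T1): ∅ ∈ τ? Yes; X ∈ τ? Yes.
Axiom (T2/T3): check pairwise unions and intersections of members of τ.
All pairwise intersections and unions checked — each lies in τ. Therefore τ satisfies (T1), (T2), (T3): it IS a topology on X.


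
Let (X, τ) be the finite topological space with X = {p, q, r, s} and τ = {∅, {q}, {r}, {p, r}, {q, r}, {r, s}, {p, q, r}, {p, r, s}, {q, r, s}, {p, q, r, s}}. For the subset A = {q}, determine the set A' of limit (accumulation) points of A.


A' = ∅

For each x ∈ X, list the open sets U ∈ τ with x ∈ U, then check whether U ∩ (A ∖ {x}) ≠ ∅ for every such U.
  x = p: open {p, r} ∋ x has {p, r} ∩ (A ∖ {p}) = ∅, so x is NOT a limit point.
  x = q: open {q} ∋ x has {q} ∩ (A ∖ {q}) = ∅, so x is NOT a limit point.
  x = r: open {r} ∋ x has {r} ∩ (A ∖ {r}) = ∅, so x is NOT a limit point.
  x = s: open {r, s} ∋ x has {r, s} ∩ (A ∖ {s}) = ∅, so x is NOT a limit point.
Collecting: A' = ∅.


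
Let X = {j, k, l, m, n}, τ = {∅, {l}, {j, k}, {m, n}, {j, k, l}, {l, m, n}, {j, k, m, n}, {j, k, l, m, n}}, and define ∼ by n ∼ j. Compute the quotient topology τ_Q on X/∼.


X/∼ = {[j=n], [k], [l], [m]}; |τ_Q| = 4.

Equivalence classes: [j=n], [k], [l], [m].
Quotient map π: X → X/∼ sends j ↦ [j=n], k ↦ [k], l ↦ [l], m ↦ [m], n ↦ [j=n].
For each subset V ⊆ X/∼, compute π^{-1}(V) ⊆ X and check whether π^{-1}(V) ∈ τ. V is open in τ_Q iff π^{-1}(V) ∈ τ.
  V = {}: π^{-1}(V) = ∅ ∈ τ ✓.
  V = {[j=n]}: π^{-1}(V) = {j, n} ∉ τ ✗.
  V = {[k]}: π^{-1}(V) = {k} ∉ τ ✗.
  V = {[j=n], [k]}: π^{-1}(V) = {j, k, n} ∉ τ ✗.
  V = {[l]}: π^{-1}(V) = {l} ∈ τ ✓.
  V = {[j=n], [l]}: π^{-1}(V) = {j, l, n} ∉ τ ✗.
  V = {[k], [l]}: π^{-1}(V) = {k, l} ∉ τ ✗.
  V = {[j=n], [k], [l]}: π^{-1}(V) = {j, k, l, n} ∉ τ ✗.
  V = {[m]}: π^{-1}(V) = {m} ∉ τ ✗.
  V = {[j=n], [m]}: π^{-1}(V) = {j, m, n} ∉ τ ✗.
  V = {[k], [m]}: π^{-1}(V) = {k, m} ∉ τ ✗.
  V = {[j=n], [k], [m]}: π^{-1}(V) = {j, k, m, n} ∈ τ ✓.
  V = {[l], [m]}: π^{-1}(V) = {l, m} ∉ τ ✗.
  V = {[j=n], [l], [m]}: π^{-1}(V) = {j, l, m, n} ∉ τ ✗.
  V = {[k], [l], [m]}: π^{-1}(V) = {k, l, m} ∉ τ ✗.
  V = {[j=n], [k], [l], [m]}: π^{-1}(V) = {j, k, l, m, n} ∈ τ ✓.
Open sets in the quotient: τ_Q = {{}, {[l]}, {[j=n], [k], [m]}, {[j=n], [k], [l], [m]}} (4 elements).


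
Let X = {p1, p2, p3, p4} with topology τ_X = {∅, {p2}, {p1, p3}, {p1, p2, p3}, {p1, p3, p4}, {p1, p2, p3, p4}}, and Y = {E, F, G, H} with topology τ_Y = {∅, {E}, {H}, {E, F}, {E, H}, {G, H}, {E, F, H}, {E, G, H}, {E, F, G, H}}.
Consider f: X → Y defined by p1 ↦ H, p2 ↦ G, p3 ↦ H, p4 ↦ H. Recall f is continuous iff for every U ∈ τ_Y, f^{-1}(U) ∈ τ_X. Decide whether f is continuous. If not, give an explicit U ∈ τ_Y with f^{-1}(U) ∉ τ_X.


f IS continuous.

Compute f^{-1}(U) for each U ∈ τ_Y:
  U = ∅: f^{-1}(U) = ∅ ∈ τ_X ✓.
  U = {E}: f^{-1}(U) = ∅ ∈ τ_X ✓.
  U = {H}: f^{-1}(U) = {p1, p3, p4} ∈ τ_X ✓.
  U = {E, F}: f^{-1}(U) = ∅ ∈ τ_X ✓.
  U = {E, H}: f^{-1}(U) = {p1, p3, p4} ∈ τ_X ✓.
  U = {G, H}: f^{-1}(U) = {p1, p2, p3, p4} ∈ τ_X ✓.
  U = {E, F, H}: f^{-1}(U) = {p1, p3, p4} ∈ τ_X ✓.
  U = {E, G, H}: f^{-1}(U) = {p1, p2, p3, p4} ∈ τ_X ✓.
  U = {E, F, G, H}: f^{-1}(U) = {p1, p2, p3, p4} ∈ τ_X ✓.
Every preimage lies in τ_X, so f IS continuous.


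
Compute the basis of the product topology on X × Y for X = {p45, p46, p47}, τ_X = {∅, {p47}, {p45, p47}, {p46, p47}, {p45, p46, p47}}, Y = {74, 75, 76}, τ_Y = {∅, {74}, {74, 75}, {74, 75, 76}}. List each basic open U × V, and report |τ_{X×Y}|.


Basis B = {∅ × ∅, {p47} × {74}, {p45, p47} × {74}, {p46, p47} × {74}, {p47} × {74, 75}, {p45, p46, p47} × {74}, {p47} × {74, 75, 76}, {p45, p47} × {74, 75}, {p46, p47} × {74, 75}, {p45, p47} × {74, 75, 76}, {p45, p46, p47} × {74, 75}, {p46, p47} × {74, 75, 76}, {p45, p46, p47} × {74, 75, 76}}; |τ_{X×Y}| = 30.

Enumerate products U × V with U ∈ τ_X, V ∈ τ_Y (deduplicated):
  ∅ × ∅ = {} (∅)
  {p47} × {74} = {(p47,74)}
  {p45, p47} × {74} = {(p45,74), (p47,74)}
  {p46, p47} × {74} = {(p46,74), (p47,74)}
  {p47} × {74, 75} = {(p47,74), (p47,75)}
  {p45, p46, p47} × {74} = {(p45,74), (p46,74), (p47,74)}
  {p47} × {74, 75, 76} = {(p47,74), (p47,75), (p47,76)}
  {p45, p47} × {74, 75} = {(p45,74), (p45,75), (p47,74), (p47,75)}
  {p46, p47} × {74, 75} = {(p46,74), (p46,75), (p47,74), (p47,75)}
  {p45, p47} × {74, 75, 76} = {(p45,74), (p45,75), (p45,76), (p47,74), (p47,75), (p47,76)}
  {p45, p46, p47} × {74, 75} = {(p45,74), (p45,75), (p46,74), (p46,75), (p47,74), (p47,75)}
  {p46, p47} × {74, 75, 76} = {(p46,74), (p46,75), (p46,76), (p47,74), (p47,75), (p47,76)}
  {p45, p46, p47} × {74, 75, 76} = {(p45,74), (p45,75), (p45,76), (p46,74), (p46,75), (p46,76), (p47,74), (p47,75), (p47,76)}
These 13 distinct sets form the basis B.
Close under arbitrary unions to get τ_{X×Y}; counting gives |τ_{X×Y}| = 30.


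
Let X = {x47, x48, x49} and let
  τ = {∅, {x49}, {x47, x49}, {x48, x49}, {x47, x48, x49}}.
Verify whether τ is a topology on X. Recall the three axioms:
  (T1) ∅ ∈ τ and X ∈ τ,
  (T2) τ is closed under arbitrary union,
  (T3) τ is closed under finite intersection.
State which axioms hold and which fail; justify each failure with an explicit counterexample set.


τ IS a topology on X.

Axiom (T1): ∅ ∈ τ? Yes; X ∈ τ? Yes.
Axiom (T2/T3): check pairwise unions and intersections of members of τ.
All pairwise intersections and unions checked — each lies in τ. Therefore τ satisfies (T1), (T2), (T3): it IS a topology on X.


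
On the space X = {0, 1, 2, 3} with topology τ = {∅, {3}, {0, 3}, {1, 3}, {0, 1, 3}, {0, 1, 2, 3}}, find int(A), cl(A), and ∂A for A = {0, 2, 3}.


int(A) = {0, 3}, cl(A) = {0, 1, 2, 3}, ∂A = {1, 2}.

Closed sets in (X, τ) are complements of opens:
  closed(X, τ) = {∅, {2}, {0, 2}, {1, 2}, {0, 1, 2}, {0, 1, 2, 3}}.
int(A) = ⋃ {U ∈ τ : U ⊆ A}. Opens contained in A: ∅, {3}, {0, 3}.
Taking the union of these: int(A) = {0, 3}.
cl(A) = ⋂ {C closed : A ⊆ C}. Closed sets containing A: {0, 1, 2, 3}.
Intersecting these: cl(A) = {0, 1, 2, 3}.
∂A = cl(A) ∖ int(A) = {0, 1, 2, 3} ∖ {0, 3} = {1, 2}.


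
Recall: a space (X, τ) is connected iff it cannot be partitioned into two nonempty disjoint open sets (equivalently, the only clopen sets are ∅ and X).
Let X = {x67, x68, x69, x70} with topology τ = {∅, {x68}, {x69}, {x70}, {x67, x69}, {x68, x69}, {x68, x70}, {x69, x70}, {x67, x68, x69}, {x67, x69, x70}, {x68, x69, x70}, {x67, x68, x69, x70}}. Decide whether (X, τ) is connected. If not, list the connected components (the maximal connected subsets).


(X, τ) is disconnected; components = [{x68}, {x70}, {x67, x69}].

Find clopen sets (U ∈ τ with X ∖ U ∈ τ):
  U = ∅, X ∖ U = {x67, x68, x69, x70} — both open, so U is clopen.
  U = {x68}, X ∖ U = {x67, x69, x70} — both open, so U is clopen.
  U = {x70}, X ∖ U = {x67, x68, x69} — both open, so U is clopen.
  U = {x67, x69}, X ∖ U = {x68, x70} — both open, so U is clopen.
  U = {x68, x70}, X ∖ U = {x67, x69} — both open, so U is clopen.
  U = {x67, x68, x69}, X ∖ U = {x70} — both open, so U is clopen.
  U = {x67, x69, x70}, X ∖ U = {x68} — both open, so U is clopen.
  U = {x67, x68, x69, x70}, X ∖ U = ∅ — both open, so U is clopen.
Nontrivial clopen(s) exist: e.g. {x70}. So (X, τ) is disconnected.
Compute connected components by grouping points that agree on all clopens:
  component: {x68}
  component: {x70}
  component: {x67, x69}


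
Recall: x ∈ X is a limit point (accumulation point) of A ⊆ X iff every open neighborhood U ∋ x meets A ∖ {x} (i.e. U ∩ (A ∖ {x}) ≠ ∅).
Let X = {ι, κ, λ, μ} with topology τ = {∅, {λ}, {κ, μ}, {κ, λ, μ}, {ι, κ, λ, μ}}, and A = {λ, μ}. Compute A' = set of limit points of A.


A' = {ι, κ}

For each x ∈ X, list the open sets U ∈ τ with x ∈ U, then check whether U ∩ (A ∖ {x}) ≠ ∅ for every such U.
  x = ι: opens ∋ x are {ι, κ, λ, μ}; each meets A ∖ {ι}, so x IS a limit point.
  x = κ: opens ∋ x are {κ, μ}, {κ, λ, μ}, {ι, κ, λ, μ}; each meets A ∖ {κ}, so x IS a limit point.
  x = λ: open {λ} ∋ x has {λ} ∩ (A ∖ {λ}) = ∅, so x is NOT a limit point.
  x = μ: open {κ, μ} ∋ x has {κ, μ} ∩ (A ∖ {μ}) = ∅, so x is NOT a limit point.
Collecting: A' = {ι, κ}.


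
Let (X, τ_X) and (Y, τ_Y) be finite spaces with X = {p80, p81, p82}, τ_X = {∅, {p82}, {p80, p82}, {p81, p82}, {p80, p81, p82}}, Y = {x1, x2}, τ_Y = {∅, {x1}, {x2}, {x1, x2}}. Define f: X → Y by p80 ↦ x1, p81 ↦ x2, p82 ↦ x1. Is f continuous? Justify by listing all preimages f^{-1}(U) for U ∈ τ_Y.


f is NOT continuous.

Compute f^{-1}(U) for each U ∈ τ_Y:
  U = ∅: f^{-1}(U) = ∅ ∈ τ_X ✓.
  U = {x1}: f^{-1}(U) = {p80, p82} ∈ τ_X ✓.
  U = {x2}: f^{-1}(U) = {p81} ∉ τ_X ✗.
  U = {x1, x2}: f^{-1}(U) = {p80, p81, p82} ∈ τ_X ✓.
Found U = {x2} with f^{-1}(U) = {p81} not in τ_X. Therefore f is NOT continuous.


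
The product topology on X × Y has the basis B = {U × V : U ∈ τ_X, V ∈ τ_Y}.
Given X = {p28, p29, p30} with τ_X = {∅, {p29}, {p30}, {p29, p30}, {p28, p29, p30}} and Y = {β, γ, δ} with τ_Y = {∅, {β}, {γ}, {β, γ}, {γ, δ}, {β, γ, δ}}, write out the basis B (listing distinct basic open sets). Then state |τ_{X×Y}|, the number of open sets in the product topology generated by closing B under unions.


Basis B = {∅ × ∅, {p29} × {β}, {p29} × {γ}, {p30} × {β}, {p30} × {γ}, {p29} × {β, γ}, {p29, p30} × {β}, {p29} × {γ, δ}, {p29, p30} × {γ}, {p30} × {β, γ}, {p30} × {γ, δ}, {p28, p29, p30} × {β}, {p28, p29, p30} × {γ}, {p29} × {β, γ, δ}, {p30} × {β, γ, δ}, {p29, p30} × {β, γ}, {p29, p30} × {γ, δ}, {p28, p29, p30} × {β, γ}, {p28, p29, p30} × {γ, δ}, {p29, p30} × {β, γ, δ}, {p28, p29, p30} × {β, γ, δ}}; |τ_{X×Y}| = 70.

Enumerate products U × V with U ∈ τ_X, V ∈ τ_Y (deduplicated):
  ∅ × ∅ = {} (∅)
  {p29} × {β} = {(p29,β)}
  {p29} × {γ} = {(p29,γ)}
  {p30} × {β} = {(p30,β)}
  {p30} × {γ} = {(p30,γ)}
  {p29} × {β, γ} = {(p29,β), (p29,γ)}
  {p29, p30} × {β} = {(p29,β), (p30,β)}
  {p29} × {γ, δ} = {(p29,γ), (p29,δ)}
  {p29, p30} × {γ} = {(p29,γ), (p30,γ)}
  {p30} × {β, γ} = {(p30,β), (p30,γ)}
  {p30} × {γ, δ} = {(p30,γ), (p30,δ)}
  {p28, p29, p30} × {β} = {(p28,β), (p29,β), (p30,β)}
  {p28, p29, p30} × {γ} = {(p28,γ), (p29,γ), (p30,γ)}
  {p29} × {β, γ, δ} = {(p29,β), (p29,γ), (p29,δ)}
  {p30} × {β, γ, δ} = {(p30,β), (p30,γ), (p30,δ)}
  {p29, p30} × {β, γ} = {(p29,β), (p29,γ), (p30,β), (p30,γ)}
  {p29, p30} × {γ, δ} = {(p29,γ), (p29,δ), (p30,γ), (p30,δ)}
  {p28, p29, p30} × {β, γ} = {(p28,β), (p28,γ), (p29,β), (p29,γ), (p30,β), (p30,γ)}
  {p28, p29, p30} × {γ, δ} = {(p28,γ), (p28,δ), (p29,γ), (p29,δ), (p30,γ), (p30,δ)}
  {p29, p30} × {β, γ, δ} = {(p29,β), (p29,γ), (p29,δ), (p30,β), (p30,γ), (p30,δ)}
  {p28, p29, p30} × {β, γ, δ} = {(p28,β), (p28,γ), (p28,δ), (p29,β), (p29,γ), (p29,δ), (p30,β), (p30,γ), (p30,δ)}
These 21 distinct sets form the basis B.
Close under arbitrary unions to get τ_{X×Y}; counting gives |τ_{X×Y}| = 70.


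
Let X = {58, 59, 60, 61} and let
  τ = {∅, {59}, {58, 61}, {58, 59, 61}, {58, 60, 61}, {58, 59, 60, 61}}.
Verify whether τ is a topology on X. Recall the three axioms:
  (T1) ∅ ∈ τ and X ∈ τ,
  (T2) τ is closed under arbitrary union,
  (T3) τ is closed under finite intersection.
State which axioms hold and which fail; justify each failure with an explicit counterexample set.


τ IS a topology on X.

Axiom (T1): ∅ ∈ τ? Yes; X ∈ τ? Yes.
Axiom (T2/T3): check pairwise unions and intersections of members of τ.
All pairwise intersections and unions checked — each lies in τ. Therefore τ satisfies (T1), (T2), (T3): it IS a topology on X.


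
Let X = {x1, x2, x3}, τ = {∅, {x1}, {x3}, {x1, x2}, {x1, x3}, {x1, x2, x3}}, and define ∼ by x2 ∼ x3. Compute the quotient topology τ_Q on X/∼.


X/∼ = {[x1], [x2=x3]}; |τ_Q| = 3.

Equivalence classes: [x1], [x2=x3].
Quotient map π: X → X/∼ sends x1 ↦ [x1], x2 ↦ [x2=x3], x3 ↦ [x2=x3].
For each subset V ⊆ X/∼, compute π^{-1}(V) ⊆ X and check whether π^{-1}(V) ∈ τ. V is open in τ_Q iff π^{-1}(V) ∈ τ.
  V = {}: π^{-1}(V) = ∅ ∈ τ ✓.
  V = {[x1]}: π^{-1}(V) = {x1} ∈ τ ✓.
  V = {[x2=x3]}: π^{-1}(V) = {x2, x3} ∉ τ ✗.
  V = {[x1], [x2=x3]}: π^{-1}(V) = {x1, x2, x3} ∈ τ ✓.
Open sets in the quotient: τ_Q = {{}, {[x1]}, {[x1], [x2=x3]}} (3 elements).


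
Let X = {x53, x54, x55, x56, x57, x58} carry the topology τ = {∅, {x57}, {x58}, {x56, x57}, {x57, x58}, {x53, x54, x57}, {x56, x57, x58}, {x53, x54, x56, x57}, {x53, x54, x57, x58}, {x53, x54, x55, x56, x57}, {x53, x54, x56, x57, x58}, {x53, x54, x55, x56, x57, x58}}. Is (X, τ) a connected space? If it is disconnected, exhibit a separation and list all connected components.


(X, τ) is disconnected; components = [{x58}, {x53, x54, x55, x56, x57}].

Find clopen sets (U ∈ τ with X ∖ U ∈ τ):
  U = ∅, X ∖ U = {x53, x54, x55, x56, x57, x58} — both open, so U is clopen.
  U = {x58}, X ∖ U = {x53, x54, x55, x56, x57} — both open, so U is clopen.
  U = {x53, x54, x55, x56, x57}, X ∖ U = {x58} — both open, so U is clopen.
  U = {x53, x54, x55, x56, x57, x58}, X ∖ U = ∅ — both open, so U is clopen.
Nontrivial clopen(s) exist: e.g. {x58}. So (X, τ) is disconnected.
Compute connected components by grouping points that agree on all clopens:
  component: {x58}
  component: {x53, x54, x55, x56, x57}


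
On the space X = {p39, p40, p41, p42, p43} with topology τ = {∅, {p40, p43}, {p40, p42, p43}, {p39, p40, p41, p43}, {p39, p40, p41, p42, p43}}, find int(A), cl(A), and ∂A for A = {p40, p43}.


int(A) = {p40, p43}, cl(A) = {p39, p40, p41, p42, p43}, ∂A = {p39, p41, p42}.

Closed sets in (X, τ) are complements of opens:
  closed(X, τ) = {∅, {p42}, {p39, p41}, {p39, p41, p42}, {p39, p40, p41, p42, p43}}.
int(A) = ⋃ {U ∈ τ : U ⊆ A}. Opens contained in A: ∅, {p40, p43}.
Taking the union of these: int(A) = {p40, p43}.
cl(A) = ⋂ {C closed : A ⊆ C}. Closed sets containing A: {p39, p40, p41, p42, p43}.
Intersecting these: cl(A) = {p39, p40, p41, p42, p43}.
∂A = cl(A) ∖ int(A) = {p39, p40, p41, p42, p43} ∖ {p40, p43} = {p39, p41, p42}.


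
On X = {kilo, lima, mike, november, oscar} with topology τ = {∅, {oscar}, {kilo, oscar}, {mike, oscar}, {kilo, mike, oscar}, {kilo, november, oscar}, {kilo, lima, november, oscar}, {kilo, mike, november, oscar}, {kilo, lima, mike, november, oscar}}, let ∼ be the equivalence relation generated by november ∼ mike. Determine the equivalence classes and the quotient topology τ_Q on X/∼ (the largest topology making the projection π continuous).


X/∼ = {[kilo], [lima], [mike=november], [oscar]}; |τ_Q| = 5.

Equivalence classes: [kilo], [lima], [mike=november], [oscar].
Quotient map π: X → X/∼ sends kilo ↦ [kilo], lima ↦ [lima], mike ↦ [mike=november], november ↦ [mike=november], oscar ↦ [oscar].
For each subset V ⊆ X/∼, compute π^{-1}(V) ⊆ X and check whether π^{-1}(V) ∈ τ. V is open in τ_Q iff π^{-1}(V) ∈ τ.
  V = {}: π^{-1}(V) = ∅ ∈ τ ✓.
  V = {[kilo]}: π^{-1}(V) = {kilo} ∉ τ ✗.
  V = {[lima]}: π^{-1}(V) = {lima} ∉ τ ✗.
  V = {[kilo], [lima]}: π^{-1}(V) = {kilo, lima} ∉ τ ✗.
  V = {[mike=november]}: π^{-1}(V) = {mike, november} ∉ τ ✗.
  V = {[kilo], [mike=november]}: π^{-1}(V) = {kilo, mike, november} ∉ τ ✗.
  V = {[lima], [mike=november]}: π^{-1}(V) = {lima, mike, november} ∉ τ ✗.
  V = {[kilo], [lima], [mike=november]}: π^{-1}(V) = {kilo, lima, mike, november} ∉ τ ✗.
  V = {[oscar]}: π^{-1}(V) = {oscar} ∈ τ ✓.
  V = {[kilo], [oscar]}: π^{-1}(V) = {kilo, oscar} ∈ τ ✓.
  V = {[lima], [oscar]}: π^{-1}(V) = {lima, oscar} ∉ τ ✗.
  V = {[kilo], [lima], [oscar]}: π^{-1}(V) = {kilo, lima, oscar} ∉ τ ✗.
  V = {[mike=november], [oscar]}: π^{-1}(V) = {mike, november, oscar} ∉ τ ✗.
  V = {[kilo], [mike=november], [oscar]}: π^{-1}(V) = {kilo, mike, november, oscar} ∈ τ ✓.
  V = {[lima], [mike=november], [oscar]}: π^{-1}(V) = {lima, mike, november, oscar} ∉ τ ✗.
  V = {[kilo], [lima], [mike=november], [oscar]}: π^{-1}(V) = {kilo, lima, mike, november, oscar} ∈ τ ✓.
Open sets in the quotient: τ_Q = {{}, {[oscar]}, {[kilo], [oscar]}, {[kilo], [mike=november], [oscar]}, {[kilo], [lima], [mike=november], [oscar]}} (5 elements).


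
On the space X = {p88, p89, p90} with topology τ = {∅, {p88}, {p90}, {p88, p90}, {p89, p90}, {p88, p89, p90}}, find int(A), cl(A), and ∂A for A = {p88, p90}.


int(A) = {p88, p90}, cl(A) = {p88, p89, p90}, ∂A = {p89}.

Closed sets in (X, τ) are complements of opens:
  closed(X, τ) = {∅, {p88}, {p89}, {p88, p89}, {p89, p90}, {p88, p89, p90}}.
int(A) = ⋃ {U ∈ τ : U ⊆ A}. Opens contained in A: ∅, {p88}, {p90}, {p88, p90}.
Taking the union of these: int(A) = {p88, p90}.
cl(A) = ⋂ {C closed : A ⊆ C}. Closed sets containing A: {p88, p89, p90}.
Intersecting these: cl(A) = {p88, p89, p90}.
∂A = cl(A) ∖ int(A) = {p88, p89, p90} ∖ {p88, p90} = {p89}.


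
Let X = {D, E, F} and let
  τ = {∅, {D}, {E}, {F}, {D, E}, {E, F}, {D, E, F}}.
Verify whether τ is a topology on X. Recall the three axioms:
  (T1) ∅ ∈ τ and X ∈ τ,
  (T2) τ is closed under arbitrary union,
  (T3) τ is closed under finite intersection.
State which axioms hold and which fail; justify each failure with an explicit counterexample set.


τ is NOT a topology on X.

Axiom (T1): ∅ ∈ τ? Yes; X ∈ τ? Yes.
Axiom (T2/T3): check pairwise unions and intersections of members of τ.
Counterexample for (T2): {D} ∪ {F} = {D, F} ∉ τ. Therefore τ is NOT a topology.


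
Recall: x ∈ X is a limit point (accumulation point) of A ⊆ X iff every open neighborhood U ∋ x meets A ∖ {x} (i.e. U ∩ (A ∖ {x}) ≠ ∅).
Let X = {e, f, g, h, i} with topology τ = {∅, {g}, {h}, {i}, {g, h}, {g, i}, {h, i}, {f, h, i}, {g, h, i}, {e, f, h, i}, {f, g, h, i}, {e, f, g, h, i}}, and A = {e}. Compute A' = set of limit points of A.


A' = ∅

For each x ∈ X, list the open sets U ∈ τ with x ∈ U, then check whether U ∩ (A ∖ {x}) ≠ ∅ for every such U.
  x = e: open {e, f, h, i} ∋ x has {e, f, h, i} ∩ (A ∖ {e}) = ∅, so x is NOT a limit point.
  x = f: open {f, h, i} ∋ x has {f, h, i} ∩ (A ∖ {f}) = ∅, so x is NOT a limit point.
  x = g: open {g} ∋ x has {g} ∩ (A ∖ {g}) = ∅, so x is NOT a limit point.
  x = h: open {h} ∋ x has {h} ∩ (A ∖ {h}) = ∅, so x is NOT a limit point.
  x = i: open {i} ∋ x has {i} ∩ (A ∖ {i}) = ∅, so x is NOT a limit point.
Collecting: A' = ∅.


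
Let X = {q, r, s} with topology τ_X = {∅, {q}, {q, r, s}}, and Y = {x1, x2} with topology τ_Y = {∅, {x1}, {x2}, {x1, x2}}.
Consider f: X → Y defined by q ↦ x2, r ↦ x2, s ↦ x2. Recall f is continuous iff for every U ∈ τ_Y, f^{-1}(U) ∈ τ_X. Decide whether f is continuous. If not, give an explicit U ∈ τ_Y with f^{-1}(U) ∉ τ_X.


f IS continuous.

Compute f^{-1}(U) for each U ∈ τ_Y:
  U = ∅: f^{-1}(U) = ∅ ∈ τ_X ✓.
  U = {x1}: f^{-1}(U) = ∅ ∈ τ_X ✓.
  U = {x2}: f^{-1}(U) = {q, r, s} ∈ τ_X ✓.
  U = {x1, x2}: f^{-1}(U) = {q, r, s} ∈ τ_X ✓.
Every preimage lies in τ_X, so f IS continuous.


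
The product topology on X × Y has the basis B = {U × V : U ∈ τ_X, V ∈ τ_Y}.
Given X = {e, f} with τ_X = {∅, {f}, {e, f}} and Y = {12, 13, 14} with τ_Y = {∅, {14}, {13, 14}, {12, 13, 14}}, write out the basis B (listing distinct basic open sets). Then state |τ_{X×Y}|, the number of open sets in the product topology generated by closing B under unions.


Basis B = {∅ × ∅, {f} × {14}, {e, f} × {14}, {f} × {13, 14}, {f} × {12, 13, 14}, {e, f} × {13, 14}, {e, f} × {12, 13, 14}}; |τ_{X×Y}| = 10.

Enumerate products U × V with U ∈ τ_X, V ∈ τ_Y (deduplicated):
  ∅ × ∅ = {} (∅)
  {f} × {14} = {(f,14)}
  {e, f} × {14} = {(e,14), (f,14)}
  {f} × {13, 14} = {(f,13), (f,14)}
  {f} × {12, 13, 14} = {(f,12), (f,13), (f,14)}
  {e, f} × {13, 14} = {(e,13), (e,14), (f,13), (f,14)}
  {e, f} × {12, 13, 14} = {(e,12), (e,13), (e,14), (f,12), (f,13), (f,14)}
These 7 distinct sets form the basis B.
Close under arbitrary unions to get τ_{X×Y}; counting gives |τ_{X×Y}| = 10.


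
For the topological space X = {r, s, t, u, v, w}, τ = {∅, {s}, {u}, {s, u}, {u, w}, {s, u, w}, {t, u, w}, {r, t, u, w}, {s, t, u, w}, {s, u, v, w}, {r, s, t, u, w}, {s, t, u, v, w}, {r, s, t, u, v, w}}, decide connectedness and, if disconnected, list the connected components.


(X, τ) is connected.

Find clopen sets (U ∈ τ with X ∖ U ∈ τ):
  U = ∅, X ∖ U = {r, s, t, u, v, w} — both open, so U is clopen.
  U = {r, s, t, u, v, w}, X ∖ U = ∅ — both open, so U is clopen.
Only trivial clopens (∅ and X) exist, so (X, τ) is connected.
Compute connected components by grouping points that agree on all clopens:
  component: {r, s, t, u, v, w}


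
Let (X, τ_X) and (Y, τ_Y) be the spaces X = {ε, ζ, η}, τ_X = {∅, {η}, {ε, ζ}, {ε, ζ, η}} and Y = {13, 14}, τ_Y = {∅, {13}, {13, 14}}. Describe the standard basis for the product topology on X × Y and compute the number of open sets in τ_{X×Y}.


Basis B = {∅ × ∅, {η} × {13}, {ε, ζ} × {13}, {η} × {13, 14}, {ε, ζ, η} × {13}, {ε, ζ} × {13, 14}, {ε, ζ, η} × {13, 14}}; |τ_{X×Y}| = 9.

Enumerate products U × V with U ∈ τ_X, V ∈ τ_Y (deduplicated):
  ∅ × ∅ = {} (∅)
  {η} × {13} = {(η,13)}
  {ε, ζ} × {13} = {(ε,13), (ζ,13)}
  {η} × {13, 14} = {(η,13), (η,14)}
  {ε, ζ, η} × {13} = {(ε,13), (ζ,13), (η,13)}
  {ε, ζ} × {13, 14} = {(ε,13), (ε,14), (ζ,13), (ζ,14)}
  {ε, ζ, η} × {13, 14} = {(ε,13), (ε,14), (ζ,13), (ζ,14), (η,13), (η,14)}
These 7 distinct sets form the basis B.
Close under arbitrary unions to get τ_{X×Y}; counting gives |τ_{X×Y}| = 9.


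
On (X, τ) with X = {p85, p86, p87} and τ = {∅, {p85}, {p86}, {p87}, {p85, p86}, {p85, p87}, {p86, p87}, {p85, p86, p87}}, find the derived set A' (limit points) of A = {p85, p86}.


A' = ∅

For each x ∈ X, list the open sets U ∈ τ with x ∈ U, then check whether U ∩ (A ∖ {x}) ≠ ∅ for every such U.
  x = p85: open {p85} ∋ x has {p85} ∩ (A ∖ {p85}) = ∅, so x is NOT a limit point.
  x = p86: open {p86} ∋ x has {p86} ∩ (A ∖ {p86}) = ∅, so x is NOT a limit point.
  x = p87: open {p87} ∋ x has {p87} ∩ (A ∖ {p87}) = ∅, so x is NOT a limit point.
Collecting: A' = ∅.


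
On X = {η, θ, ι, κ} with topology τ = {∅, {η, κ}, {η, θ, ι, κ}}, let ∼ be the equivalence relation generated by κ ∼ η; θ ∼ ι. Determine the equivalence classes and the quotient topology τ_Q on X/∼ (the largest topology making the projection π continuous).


X/∼ = {[η=κ], [θ=ι]}; |τ_Q| = 3.

Equivalence classes: [η=κ], [θ=ι].
Quotient map π: X → X/∼ sends η ↦ [η=κ], θ ↦ [θ=ι], ι ↦ [θ=ι], κ ↦ [η=κ].
For each subset V ⊆ X/∼, compute π^{-1}(V) ⊆ X and check whether π^{-1}(V) ∈ τ. V is open in τ_Q iff π^{-1}(V) ∈ τ.
  V = {}: π^{-1}(V) = ∅ ∈ τ ✓.
  V = {[η=κ]}: π^{-1}(V) = {η, κ} ∈ τ ✓.
  V = {[θ=ι]}: π^{-1}(V) = {θ, ι} ∉ τ ✗.
  V = {[η=κ], [θ=ι]}: π^{-1}(V) = {η, θ, ι, κ} ∈ τ ✓.
Open sets in the quotient: τ_Q = {{}, {[η=κ]}, {[η=κ], [θ=ι]}} (3 elements).


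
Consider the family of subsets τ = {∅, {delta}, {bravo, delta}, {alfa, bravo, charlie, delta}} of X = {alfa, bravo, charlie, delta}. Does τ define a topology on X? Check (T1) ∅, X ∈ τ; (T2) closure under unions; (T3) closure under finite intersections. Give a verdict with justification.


τ IS a topology on X.

Axiom (T1): ∅ ∈ τ? Yes; X ∈ τ? Yes.
Axiom (T2/T3): check pairwise unions and intersections of members of τ.
All pairwise intersections and unions checked — each lies in τ. Therefore τ satisfies (T1), (T2), (T3): it IS a topology on X.


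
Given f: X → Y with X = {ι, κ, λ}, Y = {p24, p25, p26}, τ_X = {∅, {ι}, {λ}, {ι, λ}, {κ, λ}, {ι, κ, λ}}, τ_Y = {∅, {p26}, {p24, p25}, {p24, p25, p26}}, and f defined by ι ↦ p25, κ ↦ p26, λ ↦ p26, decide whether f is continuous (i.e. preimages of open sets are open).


f IS continuous.

Compute f^{-1}(U) for each U ∈ τ_Y:
  U = ∅: f^{-1}(U) = ∅ ∈ τ_X ✓.
  U = {p26}: f^{-1}(U) = {κ, λ} ∈ τ_X ✓.
  U = {p24, p25}: f^{-1}(U) = {ι} ∈ τ_X ✓.
  U = {p24, p25, p26}: f^{-1}(U) = {ι, κ, λ} ∈ τ_X ✓.
Every preimage lies in τ_X, so f IS continuous.


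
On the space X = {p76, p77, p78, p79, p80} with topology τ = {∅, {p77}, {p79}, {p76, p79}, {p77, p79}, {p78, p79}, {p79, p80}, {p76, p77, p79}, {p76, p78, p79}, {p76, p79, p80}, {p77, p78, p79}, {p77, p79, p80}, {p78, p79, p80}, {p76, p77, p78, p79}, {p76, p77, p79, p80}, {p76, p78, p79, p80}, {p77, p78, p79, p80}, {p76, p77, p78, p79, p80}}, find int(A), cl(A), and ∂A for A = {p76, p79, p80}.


int(A) = {p76, p79, p80}, cl(A) = {p76, p78, p79, p80}, ∂A = {p78}.

Closed sets in (X, τ) are complements of opens:
  closed(X, τ) = {∅, {p76}, {p77}, {p78}, {p80}, {p76, p77}, {p76, p78}, {p76, p80}, {p77, p78}, {p77, p80}, {p78, p80}, {p76, p77, p78}, {p76, p77, p80}, {p76, p78, p80}, {p77, p78, p80}, {p76, p77, p78, p80}, {p76, p78, p79, p80}, {p76, p77, p78, p79, p80}}.
int(A) = ⋃ {U ∈ τ : U ⊆ A}. Opens contained in A: ∅, {p79}, {p76, p79}, {p79, p80}, {p76, p79, p80}.
Taking the union of these: int(A) = {p76, p79, p80}.
cl(A) = ⋂ {C closed : A ⊆ C}. Closed sets containing A: {p76, p78, p79, p80}, {p76, p77, p78, p79, p80}.
Intersecting these: cl(A) = {p76, p78, p79, p80}.
∂A = cl(A) ∖ int(A) = {p76, p78, p79, p80} ∖ {p76, p79, p80} = {p78}.


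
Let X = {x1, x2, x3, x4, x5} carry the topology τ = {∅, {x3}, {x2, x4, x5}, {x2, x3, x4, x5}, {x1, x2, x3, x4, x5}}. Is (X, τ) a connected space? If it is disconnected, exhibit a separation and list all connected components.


(X, τ) is connected.

Find clopen sets (U ∈ τ with X ∖ U ∈ τ):
  U = ∅, X ∖ U = {x1, x2, x3, x4, x5} — both open, so U is clopen.
  U = {x1, x2, x3, x4, x5}, X ∖ U = ∅ — both open, so U is clopen.
Only trivial clopens (∅ and X) exist, so (X, τ) is connected.
Compute connected components by grouping points that agree on all clopens:
  component: {x1, x2, x3, x4, x5}


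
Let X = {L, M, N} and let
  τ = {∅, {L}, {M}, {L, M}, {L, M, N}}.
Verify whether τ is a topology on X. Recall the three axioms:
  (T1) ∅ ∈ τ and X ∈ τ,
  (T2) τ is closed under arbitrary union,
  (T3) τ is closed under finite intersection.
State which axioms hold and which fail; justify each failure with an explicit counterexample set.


τ IS a topology on X.

Axiom (T1): ∅ ∈ τ? Yes; X ∈ τ? Yes.
Axiom (T2/T3): check pairwise unions and intersections of members of τ.
All pairwise intersections and unions checked — each lies in τ. Therefore τ satisfies (T1), (T2), (T3): it IS a topology on X.


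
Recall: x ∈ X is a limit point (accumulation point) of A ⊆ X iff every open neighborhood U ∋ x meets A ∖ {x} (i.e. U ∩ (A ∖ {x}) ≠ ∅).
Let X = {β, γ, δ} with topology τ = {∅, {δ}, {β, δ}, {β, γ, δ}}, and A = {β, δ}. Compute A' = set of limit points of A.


A' = {β, γ}

For each x ∈ X, list the open sets U ∈ τ with x ∈ U, then check whether U ∩ (A ∖ {x}) ≠ ∅ for every such U.
  x = β: opens ∋ x are {β, δ}, {β, γ, δ}; each meets A ∖ {β}, so x IS a limit point.
  x = γ: opens ∋ x are {β, γ, δ}; each meets A ∖ {γ}, so x IS a limit point.
  x = δ: open {δ} ∋ x has {δ} ∩ (A ∖ {δ}) = ∅, so x is NOT a limit point.
Collecting: A' = {β, γ}.


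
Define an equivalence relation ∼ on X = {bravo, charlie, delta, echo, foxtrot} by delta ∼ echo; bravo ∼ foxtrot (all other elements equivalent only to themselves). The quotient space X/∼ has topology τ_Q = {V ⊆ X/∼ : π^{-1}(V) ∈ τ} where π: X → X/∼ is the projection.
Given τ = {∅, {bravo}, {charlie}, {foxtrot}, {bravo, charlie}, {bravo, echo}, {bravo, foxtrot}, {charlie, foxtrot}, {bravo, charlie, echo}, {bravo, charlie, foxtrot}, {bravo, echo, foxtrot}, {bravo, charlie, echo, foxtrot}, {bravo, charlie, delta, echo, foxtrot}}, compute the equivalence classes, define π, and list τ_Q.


X/∼ = {[bravo=foxtrot], [charlie], [delta=echo]}; |τ_Q| = 5.

Equivalence classes: [bravo=foxtrot], [charlie], [delta=echo].
Quotient map π: X → X/∼ sends bravo ↦ [bravo=foxtrot], charlie ↦ [charlie], delta ↦ [delta=echo], echo ↦ [delta=echo], foxtrot ↦ [bravo=foxtrot].
For each subset V ⊆ X/∼, compute π^{-1}(V) ⊆ X and check whether π^{-1}(V) ∈ τ. V is open in τ_Q iff π^{-1}(V) ∈ τ.
  V = {}: π^{-1}(V) = ∅ ∈ τ ✓.
  V = {[bravo=foxtrot]}: π^{-1}(V) = {bravo, foxtrot} ∈ τ ✓.
  V = {[charlie]}: π^{-1}(V) = {charlie} ∈ τ ✓.
  V = {[bravo=foxtrot], [charlie]}: π^{-1}(V) = {bravo, charlie, foxtrot} ∈ τ ✓.
  V = {[delta=echo]}: π^{-1}(V) = {delta, echo} ∉ τ ✗.
  V = {[bravo=foxtrot], [delta=echo]}: π^{-1}(V) = {bravo, delta, echo, foxtrot} ∉ τ ✗.
  V = {[charlie], [delta=echo]}: π^{-1}(V) = {charlie, delta, echo} ∉ τ ✗.
  V = {[bravo=foxtrot], [charlie], [delta=echo]}: π^{-1}(V) = {bravo, charlie, delta, echo, foxtrot} ∈ τ ✓.
Open sets in the quotient: τ_Q = {{}, {[bravo=foxtrot]}, {[charlie]}, {[bravo=foxtrot], [charlie]}, {[bravo=foxtrot], [charlie], [delta=echo]}} (5 elements).


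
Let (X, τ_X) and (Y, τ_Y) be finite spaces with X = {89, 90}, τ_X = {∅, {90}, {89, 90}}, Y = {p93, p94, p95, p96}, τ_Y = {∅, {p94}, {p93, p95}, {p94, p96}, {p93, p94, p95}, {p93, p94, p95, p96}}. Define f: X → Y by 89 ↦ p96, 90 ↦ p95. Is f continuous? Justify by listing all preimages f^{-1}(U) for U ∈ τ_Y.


f is NOT continuous.

Compute f^{-1}(U) for each U ∈ τ_Y:
  U = ∅: f^{-1}(U) = ∅ ∈ τ_X ✓.
  U = {p94}: f^{-1}(U) = ∅ ∈ τ_X ✓.
  U = {p93, p95}: f^{-1}(U) = {90} ∈ τ_X ✓.
  U = {p94, p96}: f^{-1}(U) = {89} ∉ τ_X ✗.
  U = {p93, p94, p95}: f^{-1}(U) = {90} ∈ τ_X ✓.
  U = {p93, p94, p95, p96}: f^{-1}(U) = {89, 90} ∈ τ_X ✓.
Found U = {p94, p96} with f^{-1}(U) = {89} not in τ_X. Therefore f is NOT continuous.


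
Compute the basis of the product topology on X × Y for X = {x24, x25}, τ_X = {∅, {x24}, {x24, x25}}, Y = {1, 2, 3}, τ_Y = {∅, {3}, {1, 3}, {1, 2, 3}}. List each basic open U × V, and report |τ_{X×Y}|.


Basis B = {∅ × ∅, {x24} × {3}, {x24} × {1, 3}, {x24, x25} × {3}, {x24} × {1, 2, 3}, {x24, x25} × {1, 3}, {x24, x25} × {1, 2, 3}}; |τ_{X×Y}| = 10.

Enumerate products U × V with U ∈ τ_X, V ∈ τ_Y (deduplicated):
  ∅ × ∅ = {} (∅)
  {x24} × {3} = {(x24,3)}
  {x24} × {1, 3} = {(x24,1), (x24,3)}
  {x24, x25} × {3} = {(x24,3), (x25,3)}
  {x24} × {1, 2, 3} = {(x24,1), (x24,2), (x24,3)}
  {x24, x25} × {1, 3} = {(x24,1), (x24,3), (x25,1), (x25,3)}
  {x24, x25} × {1, 2, 3} = {(x24,1), (x24,2), (x24,3), (x25,1), (x25,2), (x25,3)}
These 7 distinct sets form the basis B.
Close under arbitrary unions to get τ_{X×Y}; counting gives |τ_{X×Y}| = 10.


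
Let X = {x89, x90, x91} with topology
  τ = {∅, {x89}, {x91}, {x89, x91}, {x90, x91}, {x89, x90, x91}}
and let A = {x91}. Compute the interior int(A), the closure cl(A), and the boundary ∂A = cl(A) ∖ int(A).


int(A) = {x91}, cl(A) = {x90, x91}, ∂A = {x90}.

Closed sets in (X, τ) are complements of opens:
  closed(X, τ) = {∅, {x89}, {x90}, {x89, x90}, {x90, x91}, {x89, x90, x91}}.
int(A) = ⋃ {U ∈ τ : U ⊆ A}. Opens contained in A: ∅, {x91}.
Taking the union of these: int(A) = {x91}.
cl(A) = ⋂ {C closed : A ⊆ C}. Closed sets containing A: {x90, x91}, {x89, x90, x91}.
Intersecting these: cl(A) = {x90, x91}.
∂A = cl(A) ∖ int(A) = {x90, x91} ∖ {x91} = {x90}.


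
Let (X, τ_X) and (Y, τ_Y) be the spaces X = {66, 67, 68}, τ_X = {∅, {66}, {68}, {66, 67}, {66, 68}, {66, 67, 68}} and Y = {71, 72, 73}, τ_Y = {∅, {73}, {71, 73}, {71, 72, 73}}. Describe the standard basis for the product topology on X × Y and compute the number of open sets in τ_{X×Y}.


Basis B = {∅ × ∅, {66} × {73}, {68} × {73}, {66} × {71, 73}, {66, 67} × {73}, {66, 68} × {73}, {68} × {71, 73}, {66} × {71, 72, 73}, {66, 67, 68} × {73}, {68} × {71, 72, 73}, {66, 67} × {71, 73}, {66, 68} × {71, 73}, {66, 67} × {71, 72, 73}, {66, 68} × {71, 72, 73}, {66, 67, 68} × {71, 73}, {66, 67, 68} × {71, 72, 73}}; |τ_{X×Y}| = 40.

Enumerate products U × V with U ∈ τ_X, V ∈ τ_Y (deduplicated):
  ∅ × ∅ = {} (∅)
  {66} × {73} = {(66,73)}
  {68} × {73} = {(68,73)}
  {66} × {71, 73} = {(66,71), (66,73)}
  {66, 67} × {73} = {(66,73), (67,73)}
  {66, 68} × {73} = {(66,73), (68,73)}
  {68} × {71, 73} = {(68,71), (68,73)}
  {66} × {71, 72, 73} = {(66,71), (66,72), (66,73)}
  {66, 67, 68} × {73} = {(66,73), (67,73), (68,73)}
  {68} × {71, 72, 73} = {(68,71), (68,72), (68,73)}
  {66, 67} × {71, 73} = {(66,71), (66,73), (67,71), (67,73)}
  {66, 68} × {71, 73} = {(66,71), (66,73), (68,71), (68,73)}
  {66, 67} × {71, 72, 73} = {(66,71), (66,72), (66,73), (67,71), (67,72), (67,73)}
  {66, 68} × {71, 72, 73} = {(66,71), (66,72), (66,73), (68,71), (68,72), (68,73)}
  {66, 67, 68} × {71, 73} = {(66,71), (66,73), (67,71), (67,73), (68,71), (68,73)}
  {66, 67, 68} × {71, 72, 73} = {(66,71), (66,72), (66,73), (67,71), (67,72), (67,73), (68,71), (68,72), (68,73)}
These 16 distinct sets form the basis B.
Close under arbitrary unions to get τ_{X×Y}; counting gives |τ_{X×Y}| = 40.


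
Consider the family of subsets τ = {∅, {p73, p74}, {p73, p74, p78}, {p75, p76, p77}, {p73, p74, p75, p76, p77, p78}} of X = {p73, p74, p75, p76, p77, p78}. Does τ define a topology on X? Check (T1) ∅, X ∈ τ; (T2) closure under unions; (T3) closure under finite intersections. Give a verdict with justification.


τ is NOT a topology on X.

Axiom (T1): ∅ ∈ τ? Yes; X ∈ τ? Yes.
Axiom (T2/T3): check pairwise unions and intersections of members of τ.
Counterexample for (T2): {p73, p74} ∪ {p75, p76, p77} = {p73, p74, p75, p76, p77} ∉ τ. Therefore τ is NOT a topology.


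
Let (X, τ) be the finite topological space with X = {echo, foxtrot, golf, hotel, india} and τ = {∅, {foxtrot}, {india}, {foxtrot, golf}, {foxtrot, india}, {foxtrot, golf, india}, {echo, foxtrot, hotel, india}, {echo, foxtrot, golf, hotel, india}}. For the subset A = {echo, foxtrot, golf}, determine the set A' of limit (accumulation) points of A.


A' = {echo, golf, hotel}

For each x ∈ X, list the open sets U ∈ τ with x ∈ U, then check whether U ∩ (A ∖ {x}) ≠ ∅ for every such U.
  x = echo: opens ∋ x are {echo, foxtrot, hotel, india}, {echo, foxtrot, golf, hotel, india}; each meets A ∖ {echo}, so x IS a limit point.
  x = foxtrot: open {foxtrot} ∋ x has {foxtrot} ∩ (A ∖ {foxtrot}) = ∅, so x is NOT a limit point.
  x = golf: opens ∋ x are {foxtrot, golf}, {foxtrot, golf, india}, {echo, foxtrot, golf, hotel, india}; each meets A ∖ {golf}, so x IS a limit point.
  x = hotel: opens ∋ x are {echo, foxtrot, hotel, india}, {echo, foxtrot, golf, hotel, india}; each meets A ∖ {hotel}, so x IS a limit point.
  x = india: open {india} ∋ x has {india} ∩ (A ∖ {india}) = ∅, so x is NOT a limit point.
Collecting: A' = {echo, golf, hotel}.


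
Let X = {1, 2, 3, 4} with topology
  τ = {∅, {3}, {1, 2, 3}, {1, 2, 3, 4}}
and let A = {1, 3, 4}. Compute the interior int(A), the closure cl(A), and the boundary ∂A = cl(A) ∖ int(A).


int(A) = {3}, cl(A) = {1, 2, 3, 4}, ∂A = {1, 2, 4}.

Closed sets in (X, τ) are complements of opens:
  closed(X, τ) = {∅, {4}, {1, 2, 4}, {1, 2, 3, 4}}.
int(A) = ⋃ {U ∈ τ : U ⊆ A}. Opens contained in A: ∅, {3}.
Taking the union of these: int(A) = {3}.
cl(A) = ⋂ {C closed : A ⊆ C}. Closed sets containing A: {1, 2, 3, 4}.
Intersecting these: cl(A) = {1, 2, 3, 4}.
∂A = cl(A) ∖ int(A) = {1, 2, 3, 4} ∖ {3} = {1, 2, 4}.
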